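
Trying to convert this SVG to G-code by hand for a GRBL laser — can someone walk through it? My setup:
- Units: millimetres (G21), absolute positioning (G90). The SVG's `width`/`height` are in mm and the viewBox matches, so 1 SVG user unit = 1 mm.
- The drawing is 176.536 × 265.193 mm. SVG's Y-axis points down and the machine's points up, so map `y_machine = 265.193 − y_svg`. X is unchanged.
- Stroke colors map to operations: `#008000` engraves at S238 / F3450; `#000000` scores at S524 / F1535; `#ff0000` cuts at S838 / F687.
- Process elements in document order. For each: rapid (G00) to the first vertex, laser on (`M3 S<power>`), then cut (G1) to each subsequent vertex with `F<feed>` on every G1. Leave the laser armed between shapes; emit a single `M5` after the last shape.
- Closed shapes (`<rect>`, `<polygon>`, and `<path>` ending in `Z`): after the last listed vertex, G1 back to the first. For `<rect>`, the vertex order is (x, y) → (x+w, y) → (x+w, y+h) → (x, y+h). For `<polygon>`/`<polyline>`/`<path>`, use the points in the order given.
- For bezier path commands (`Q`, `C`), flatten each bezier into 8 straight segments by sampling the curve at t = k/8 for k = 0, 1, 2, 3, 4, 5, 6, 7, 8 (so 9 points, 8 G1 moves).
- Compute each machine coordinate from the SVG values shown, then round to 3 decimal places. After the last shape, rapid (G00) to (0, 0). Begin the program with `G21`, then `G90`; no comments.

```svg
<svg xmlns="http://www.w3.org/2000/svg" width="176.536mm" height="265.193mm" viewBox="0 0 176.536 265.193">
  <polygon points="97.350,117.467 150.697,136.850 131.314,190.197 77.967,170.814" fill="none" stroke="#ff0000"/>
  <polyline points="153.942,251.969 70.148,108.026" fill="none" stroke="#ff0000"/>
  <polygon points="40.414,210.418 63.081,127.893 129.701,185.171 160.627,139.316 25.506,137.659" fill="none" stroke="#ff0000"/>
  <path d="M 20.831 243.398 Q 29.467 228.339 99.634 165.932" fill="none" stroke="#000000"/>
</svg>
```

G21
G90
G00 X97.350 Y147.726
M3 S838
G1 X150.697 Y128.343 F687
G1 X131.314 Y74.996 F687
G1 X77.967 Y94.379 F687
G1 X97.350 Y147.726 F687
G00 X153.942 Y13.224
M3 S838
G1 X70.148 Y157.167 F687
G00 X40.414 Y54.775
M3 S838
G1 X63.081 Y137.300 F687
G1 X129.701 Y80.022 F687
G1 X160.627 Y125.877 F687
G1 X25.506 Y127.534 F687
G1 X40.414 Y54.775 F687
G00 X20.831 Y21.795
M3 S524
G1 X23.951 Y26.300 F1535
G1 X28.995 Y32.284 F1535
G1 X35.961 Y39.748 F1535
G1 X44.850 Y48.691 F1535
G1 X55.662 Y59.114 F1535
G1 X68.396 Y71.017 F1535
G1 X83.054 Y84.399 F1535
G1 X99.634 Y99.261 F1535
M5
G00 X0.000 Y0.000

viewBox `0 0 176.536 265.193` with mm width/height → 1 unit = 1 mm. Flip: y_m = 265.193 − y_svg.

**Shape 1** — `<polygon>` regular polygon, stroke `#ff0000` → cut (S838, F687). Machine vertices: (97.350,147.726) → (150.697,128.343) → (131.314,74.996) → (77.967,94.379) → (97.350,147.726). Closed: final G1 returns to the first vertex.

**Shape 2** — `<polyline>` line segment, stroke `#ff0000` → cut (S838, F687). Machine vertices: (153.942,13.224) → (70.148,157.167). Open path.

**Shape 3** — `<polygon>` closed polygon, stroke `#ff0000` → cut (S838, F687). Machine vertices: (40.414,54.775) → (63.081,137.300) → (129.701,80.022) → (160.627,125.877) → (25.506,127.534) → (40.414,54.775). Closed: final G1 returns to the first vertex.

**Shape 4** — `<path>` quadratic bezier, stroke `#000000` → score (S524, F1535). Control points (SVG): P0=(20.831,243.398), P1=(29.467,228.339), P2=(99.634,165.932); sampled at t=k/8. Machine vertices: (20.831,21.795) → (23.951,26.300) → (28.995,32.284) → (35.961,39.748) → (44.850,48.691) → (55.662,59.114) → (68.396,71.017) → (83.054,84.399) → (99.634,99.261). Open path.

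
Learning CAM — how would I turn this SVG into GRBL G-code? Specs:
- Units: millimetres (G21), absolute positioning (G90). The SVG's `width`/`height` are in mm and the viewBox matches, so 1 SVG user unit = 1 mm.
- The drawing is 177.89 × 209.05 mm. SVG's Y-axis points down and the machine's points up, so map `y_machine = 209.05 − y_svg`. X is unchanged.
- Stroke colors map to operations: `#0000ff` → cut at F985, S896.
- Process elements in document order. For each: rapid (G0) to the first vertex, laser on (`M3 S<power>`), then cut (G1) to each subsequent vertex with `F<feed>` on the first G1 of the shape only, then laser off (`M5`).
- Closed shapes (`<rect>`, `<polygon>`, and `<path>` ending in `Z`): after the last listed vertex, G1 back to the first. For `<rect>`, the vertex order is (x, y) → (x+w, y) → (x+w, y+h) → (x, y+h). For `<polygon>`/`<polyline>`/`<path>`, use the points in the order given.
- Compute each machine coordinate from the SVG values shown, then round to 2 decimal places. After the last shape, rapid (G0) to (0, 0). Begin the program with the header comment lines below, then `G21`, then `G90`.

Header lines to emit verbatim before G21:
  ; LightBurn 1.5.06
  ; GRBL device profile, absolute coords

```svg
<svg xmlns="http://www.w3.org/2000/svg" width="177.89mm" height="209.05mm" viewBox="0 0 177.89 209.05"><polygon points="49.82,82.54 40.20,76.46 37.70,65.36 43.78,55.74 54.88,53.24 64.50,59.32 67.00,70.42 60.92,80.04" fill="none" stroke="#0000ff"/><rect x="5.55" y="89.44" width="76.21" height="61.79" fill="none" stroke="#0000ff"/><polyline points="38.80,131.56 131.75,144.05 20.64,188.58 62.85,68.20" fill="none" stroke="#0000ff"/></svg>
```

; LightBurn 1.5.06
; GRBL device profile, absolute coords
G21
G90
G0 X49.82 Y126.51
M3 S896
G1 X40.20 Y132.59 F985
G1 X37.70 Y143.69
G1 X43.78 Y153.31
G1 X54.88 Y155.81
G1 X64.50 Y149.73
G1 X67.00 Y138.63
G1 X60.92 Y129.01
G1 X49.82 Y126.51
M5
G0 X5.55 Y119.61
M3 S896
G1 X81.76 Y119.61 F985
G1 X81.76 Y57.82
G1 X5.55 Y57.82
G1 X5.55 Y119.61
M5
G0 X38.80 Y77.49
M3 S896
G1 X131.75 Y65.00 F985
G1 X20.64 Y20.47
G1 X62.85 Y140.85
M5
G0 X0.00 Y0.00

viewBox `0 0 177.89 209.05` with mm width/height → 1 unit = 1 mm. Flip: y_m = 209.05 − y_svg.

**Shape 1** — `<polygon>` regular polygon, stroke `#0000ff` → cut (S896, F985). Machine vertices: (49.82,126.51) → (40.20,132.59) → (37.70,143.69) → (43.78,153.31) → (54.88,155.81) → (64.50,149.73) → (67.00,138.63) → (60.92,129.01) → (49.82,126.51). Closed: final G1 returns to the first vertex.

**Shape 2** — `<rect>` rectangle, stroke `#0000ff` → cut (S896, F985). Machine vertices: (5.55,119.61) → (81.76,119.61) → (81.76,57.82) → (5.55,57.82) → (5.55,119.61). Closed: final G1 returns to the first vertex.

**Shape 3** — `<polyline>` open polyline, stroke `#0000ff` → cut (S896, F985). Machine vertices: (38.80,77.49) → (131.75,65.00) → (20.64,20.47) → (62.85,140.85). Open path.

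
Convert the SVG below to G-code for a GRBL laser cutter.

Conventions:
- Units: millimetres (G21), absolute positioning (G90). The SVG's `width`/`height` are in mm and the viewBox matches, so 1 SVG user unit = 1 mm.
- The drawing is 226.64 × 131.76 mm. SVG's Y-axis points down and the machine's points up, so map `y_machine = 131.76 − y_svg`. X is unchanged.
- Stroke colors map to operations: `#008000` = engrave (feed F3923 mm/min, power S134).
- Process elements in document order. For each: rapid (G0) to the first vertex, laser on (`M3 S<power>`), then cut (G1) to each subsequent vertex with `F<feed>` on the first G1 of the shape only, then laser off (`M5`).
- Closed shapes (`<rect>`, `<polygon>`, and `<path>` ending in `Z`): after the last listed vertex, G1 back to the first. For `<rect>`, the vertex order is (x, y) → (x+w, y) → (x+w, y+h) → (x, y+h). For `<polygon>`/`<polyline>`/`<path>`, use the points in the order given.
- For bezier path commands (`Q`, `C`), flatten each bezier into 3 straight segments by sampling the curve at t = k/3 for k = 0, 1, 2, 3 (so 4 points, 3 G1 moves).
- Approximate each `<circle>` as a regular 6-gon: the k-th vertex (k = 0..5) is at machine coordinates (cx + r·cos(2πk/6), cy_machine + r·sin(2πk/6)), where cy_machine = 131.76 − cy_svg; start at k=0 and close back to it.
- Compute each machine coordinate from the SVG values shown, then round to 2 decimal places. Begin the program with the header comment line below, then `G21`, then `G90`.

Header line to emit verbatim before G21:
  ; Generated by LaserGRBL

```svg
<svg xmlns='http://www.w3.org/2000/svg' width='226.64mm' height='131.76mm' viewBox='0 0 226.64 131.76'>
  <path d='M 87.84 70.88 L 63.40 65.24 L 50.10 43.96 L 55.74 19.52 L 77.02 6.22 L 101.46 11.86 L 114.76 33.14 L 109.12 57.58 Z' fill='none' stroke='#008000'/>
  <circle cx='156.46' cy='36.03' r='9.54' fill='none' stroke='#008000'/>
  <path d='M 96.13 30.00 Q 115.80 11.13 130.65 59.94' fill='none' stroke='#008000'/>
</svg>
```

Since the viewBox matches the mm dimensions, user units are millimetres directly. The only transform is the Y-flip y_m = 131.76 − y_svg.

Shape 1 is a regular polygon drawn with `<path>`. Its stroke #008000 means engrave at S134, F3923. After flipping Y the toolpath is (87.84,60.88) → (63.40,66.52) → (50.10,87.80) → (55.74,112.24) → (77.02,125.54) → (101.46,119.90) → (114.76,98.62) → (109.12,74.18) → (87.84,60.88), returning to the start.

Shape 2 is a circle drawn with `<circle>`. Its stroke #008000 means engrave at S134, F3923. After flipping Y the toolpath is (166.00,95.73) → (161.23,103.99) → (151.69,103.99) → (146.92,95.73) → (151.69,87.47) → (161.23,87.47) → (166.00,95.73), returning to the start.

Shape 3 is a quadratic bezier drawn with `<path>`. Its stroke #008000 means engrave at S134, F3923. After flipping Y the toolpath is (96.13,101.76) → (108.71,106.82) → (120.21,96.84) → (130.65,71.82).

; Generated by LaserGRBL
G21
G90
G0 X87.84 Y60.88
M3 S134
G1 X63.40 Y66.52 F3923
G1 X50.10 Y87.80
G1 X55.74 Y112.24
G1 X77.02 Y125.54
G1 X101.46 Y119.90
G1 X114.76 Y98.62
G1 X109.12 Y74.18
G1 X87.84 Y60.88
M5
G0 X166.00 Y95.73
M3 S134
G1 X161.23 Y103.99 F3923
G1 X151.69 Y103.99
G1 X146.92 Y95.73
G1 X151.69 Y87.47
G1 X161.23 Y87.47
G1 X166.00 Y95.73
M5
G0 X96.13 Y101.76
M3 S134
G1 X108.71 Y106.82 F3923
G1 X120.21 Y96.84
G1 X130.65 Y71.82
M5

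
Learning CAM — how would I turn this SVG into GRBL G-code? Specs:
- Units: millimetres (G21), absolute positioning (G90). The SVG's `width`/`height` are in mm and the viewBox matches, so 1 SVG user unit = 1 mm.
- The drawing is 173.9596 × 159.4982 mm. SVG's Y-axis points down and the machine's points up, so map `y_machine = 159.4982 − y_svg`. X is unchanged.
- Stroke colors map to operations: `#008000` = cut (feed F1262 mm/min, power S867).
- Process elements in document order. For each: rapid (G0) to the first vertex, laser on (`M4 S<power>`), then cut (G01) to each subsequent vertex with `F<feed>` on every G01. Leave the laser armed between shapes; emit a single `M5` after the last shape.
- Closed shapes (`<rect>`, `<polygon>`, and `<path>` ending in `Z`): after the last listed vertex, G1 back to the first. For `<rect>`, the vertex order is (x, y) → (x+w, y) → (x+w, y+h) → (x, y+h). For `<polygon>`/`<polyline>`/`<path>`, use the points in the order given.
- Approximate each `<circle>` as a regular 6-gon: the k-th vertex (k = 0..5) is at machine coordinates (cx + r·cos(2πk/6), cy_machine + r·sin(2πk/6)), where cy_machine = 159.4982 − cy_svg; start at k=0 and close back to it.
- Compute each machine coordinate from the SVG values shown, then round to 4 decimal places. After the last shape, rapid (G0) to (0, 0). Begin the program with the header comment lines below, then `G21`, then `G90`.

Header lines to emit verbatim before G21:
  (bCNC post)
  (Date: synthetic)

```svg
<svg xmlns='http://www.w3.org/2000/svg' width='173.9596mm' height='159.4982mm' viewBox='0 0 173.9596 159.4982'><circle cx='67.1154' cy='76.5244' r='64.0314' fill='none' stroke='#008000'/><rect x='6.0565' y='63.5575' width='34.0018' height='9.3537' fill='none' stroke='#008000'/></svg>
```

1 u = 1 mm; y_m = 159.4982 − y.

[1] `<circle>` circle, #008000→cut S867 F1262: (131.1468,82.9738) → (99.1311,138.4266) → (35.0997,138.4266) → (3.0840,82.9738) → (35.0997,27.5210) → (99.1311,27.5210) → (131.1468,82.9738) (closed)

[2] `<rect>` rectangle, #008000→cut S867 F1262: (6.0565,95.9407) → (40.0583,95.9407) → (40.0583,86.5870) → (6.0565,86.5870) → (6.0565,95.9407) (closed)

(bCNC post)
(Date: synthetic)
G21
G90
G0 X131.1468 Y82.9738
M4 S867
G01 X99.1311 Y138.4266 F1262
G01 X35.0997 Y138.4266 F1262
G01 X3.0840 Y82.9738 F1262
G01 X35.0997 Y27.5210 F1262
G01 X99.1311 Y27.5210 F1262
G01 X131.1468 Y82.9738 F1262
G0 X6.0565 Y95.9407
M4 S867
G01 X40.0583 Y95.9407 F1262
G01 X40.0583 Y86.5870 F1262
G01 X6.0565 Y86.5870 F1262
G01 X6.0565 Y95.9407 F1262
M5
G0 X0.0000 Y0.0000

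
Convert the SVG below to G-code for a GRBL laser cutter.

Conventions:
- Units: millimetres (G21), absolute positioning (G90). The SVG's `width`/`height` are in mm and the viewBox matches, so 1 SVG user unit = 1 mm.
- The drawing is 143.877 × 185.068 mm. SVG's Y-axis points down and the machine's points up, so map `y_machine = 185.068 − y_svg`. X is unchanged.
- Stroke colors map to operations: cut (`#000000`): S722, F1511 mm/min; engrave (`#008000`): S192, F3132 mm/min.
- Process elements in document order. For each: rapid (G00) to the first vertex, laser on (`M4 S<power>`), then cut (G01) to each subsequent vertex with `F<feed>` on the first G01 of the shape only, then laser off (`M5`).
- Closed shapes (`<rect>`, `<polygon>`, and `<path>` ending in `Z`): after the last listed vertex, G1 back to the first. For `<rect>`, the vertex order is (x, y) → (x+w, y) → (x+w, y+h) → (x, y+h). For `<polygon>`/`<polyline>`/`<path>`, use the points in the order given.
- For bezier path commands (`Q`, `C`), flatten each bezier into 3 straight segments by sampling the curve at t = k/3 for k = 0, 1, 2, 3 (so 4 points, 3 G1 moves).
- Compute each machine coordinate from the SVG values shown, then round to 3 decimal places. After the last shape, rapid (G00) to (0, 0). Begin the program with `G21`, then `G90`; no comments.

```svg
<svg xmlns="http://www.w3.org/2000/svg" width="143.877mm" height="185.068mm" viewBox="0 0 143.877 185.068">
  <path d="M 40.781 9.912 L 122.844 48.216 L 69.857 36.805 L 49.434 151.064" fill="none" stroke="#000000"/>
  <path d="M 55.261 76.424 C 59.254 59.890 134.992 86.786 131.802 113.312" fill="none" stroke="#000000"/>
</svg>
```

viewBox `0 0 143.877 185.068` with mm width/height → 1 unit = 1 mm. Flip: y_m = 185.068 − y_svg.

**Shape 1** — `<path>` open polyline, stroke `#000000` → cut (S722, F1511). Machine vertices: (40.781,175.156) → (122.844,136.852) → (69.857,148.263) → (49.434,34.004). Open path.

**Shape 2** — `<path>` cubic bezier, stroke `#000000` → cut (S722, F1511). Control points (SVG): P0=(55.261,76.424), P1=(59.254,59.890), P2=(134.992,86.786), P3=(131.802,113.312); sampled at t=k/3. Machine vertices: (55.261,108.644) → (77.589,112.324) → (114.263,96.783) → (131.802,71.756). Open path.

G21
G90
G00 X40.781 Y175.156
M4 S722
G01 X122.844 Y136.852 F1511
G01 X69.857 Y148.263
G01 X49.434 Y34.004
M5
G00 X55.261 Y108.644
M4 S722
G01 X77.589 Y112.324 F1511
G01 X114.263 Y96.783
G01 X131.802 Y71.756
M5
G00 X0.000 Y0.000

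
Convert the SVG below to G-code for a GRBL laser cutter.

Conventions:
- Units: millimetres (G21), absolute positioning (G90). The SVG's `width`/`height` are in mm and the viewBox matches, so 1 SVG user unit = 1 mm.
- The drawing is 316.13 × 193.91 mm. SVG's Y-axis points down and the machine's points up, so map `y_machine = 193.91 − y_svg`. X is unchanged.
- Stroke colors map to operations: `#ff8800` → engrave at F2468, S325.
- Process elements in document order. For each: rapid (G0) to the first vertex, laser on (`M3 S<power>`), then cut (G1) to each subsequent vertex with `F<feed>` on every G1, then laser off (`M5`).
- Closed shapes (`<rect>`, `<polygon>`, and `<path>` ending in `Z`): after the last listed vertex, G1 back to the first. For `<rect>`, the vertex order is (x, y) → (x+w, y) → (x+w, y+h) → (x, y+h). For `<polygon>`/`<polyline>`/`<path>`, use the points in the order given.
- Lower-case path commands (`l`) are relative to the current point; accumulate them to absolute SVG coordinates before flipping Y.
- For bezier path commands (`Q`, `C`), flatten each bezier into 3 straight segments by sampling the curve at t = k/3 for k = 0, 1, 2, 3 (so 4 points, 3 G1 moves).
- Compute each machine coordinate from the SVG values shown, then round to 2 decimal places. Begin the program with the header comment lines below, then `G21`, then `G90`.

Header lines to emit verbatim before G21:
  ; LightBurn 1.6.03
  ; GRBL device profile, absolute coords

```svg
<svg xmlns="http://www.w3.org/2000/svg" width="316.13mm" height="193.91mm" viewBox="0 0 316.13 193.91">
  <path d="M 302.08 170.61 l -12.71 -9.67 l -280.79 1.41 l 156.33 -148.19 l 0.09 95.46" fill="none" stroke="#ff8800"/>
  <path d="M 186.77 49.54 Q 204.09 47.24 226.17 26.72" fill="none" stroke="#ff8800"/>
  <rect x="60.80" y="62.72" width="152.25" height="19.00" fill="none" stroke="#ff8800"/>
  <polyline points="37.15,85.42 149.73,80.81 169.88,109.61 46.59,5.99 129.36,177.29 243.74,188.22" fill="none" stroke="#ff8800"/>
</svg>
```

; LightBurn 1.6.03
; GRBL device profile, absolute coords
G21
G90
G0 X302.08 Y23.30
M3 S325
G1 X289.37 Y32.97 F2468
G1 X8.58 Y31.56 F2468
G1 X164.91 Y179.75 F2468
G1 X165.00 Y84.29 F2468
M5
G0 X186.77 Y144.37
M3 S325
G1 X198.85 Y147.93 F2468
G1 X211.98 Y155.53 F2468
G1 X226.17 Y167.19 F2468
M5
G0 X60.80 Y131.19
M3 S325
G1 X213.05 Y131.19 F2468
G1 X213.05 Y112.19 F2468
G1 X60.80 Y112.19 F2468
G1 X60.80 Y131.19 F2468
M5
G0 X37.15 Y108.49
M3 S325
G1 X149.73 Y113.10 F2468
G1 X169.88 Y84.30 F2468
G1 X46.59 Y187.92 F2468
G1 X129.36 Y16.62 F2468
G1 X243.74 Y5.69 F2468
M5

Since the viewBox matches the mm dimensions, user units are millimetres directly. The only transform is the Y-flip y_m = 193.91 − y_svg.

Shape 1 is a open polyline drawn with `<path>`. Its stroke #ff8800 means engrave at S325, F2468. After flipping Y the toolpath is (302.08,23.30) → (289.37,32.97) → (8.58,31.56) → (164.91,179.75) → (165.00,84.29).

Shape 2 is a quadratic bezier drawn with `<path>`. Its stroke #ff8800 means engrave at S325, F2468. After flipping Y the toolpath is (186.77,144.37) → (198.85,147.93) → (211.98,155.53) → (226.17,167.19).

Shape 3 is a rectangle drawn with `<rect>`. Its stroke #ff8800 means engrave at S325, F2468. After flipping Y the toolpath is (60.80,131.19) → (213.05,131.19) → (213.05,112.19) → (60.80,112.19) → (60.80,131.19), returning to the start.

Shape 4 is a open polyline drawn with `<polyline>`. Its stroke #ff8800 means engrave at S325, F2468. After flipping Y the toolpath is (37.15,108.49) → (149.73,113.10) → (169.88,84.30) → (46.59,187.92) → (129.36,16.62) → (243.74,5.69).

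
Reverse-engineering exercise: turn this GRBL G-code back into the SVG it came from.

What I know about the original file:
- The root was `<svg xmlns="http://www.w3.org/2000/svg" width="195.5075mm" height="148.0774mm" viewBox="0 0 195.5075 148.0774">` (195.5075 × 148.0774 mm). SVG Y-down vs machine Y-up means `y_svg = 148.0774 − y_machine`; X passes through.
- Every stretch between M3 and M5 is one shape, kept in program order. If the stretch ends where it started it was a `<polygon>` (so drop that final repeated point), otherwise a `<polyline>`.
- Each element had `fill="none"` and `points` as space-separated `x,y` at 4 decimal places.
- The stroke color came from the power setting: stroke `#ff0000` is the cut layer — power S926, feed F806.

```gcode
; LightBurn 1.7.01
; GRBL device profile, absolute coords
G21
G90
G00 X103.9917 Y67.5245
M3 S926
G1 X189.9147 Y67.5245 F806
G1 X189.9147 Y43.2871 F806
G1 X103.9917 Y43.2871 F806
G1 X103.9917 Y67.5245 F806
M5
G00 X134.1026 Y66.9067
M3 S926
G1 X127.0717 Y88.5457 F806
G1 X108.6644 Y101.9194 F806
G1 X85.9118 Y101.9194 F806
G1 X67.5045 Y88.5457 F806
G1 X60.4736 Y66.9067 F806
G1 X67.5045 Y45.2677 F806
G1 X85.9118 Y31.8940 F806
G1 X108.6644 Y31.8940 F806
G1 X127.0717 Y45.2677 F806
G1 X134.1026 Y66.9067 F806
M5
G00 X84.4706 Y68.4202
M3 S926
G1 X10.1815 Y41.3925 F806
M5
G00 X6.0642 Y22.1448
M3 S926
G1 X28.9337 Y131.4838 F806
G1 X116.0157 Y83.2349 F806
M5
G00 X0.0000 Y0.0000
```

y_svg = 148.0774 − y_m. Every run uses S926, so all elements get stroke `#ff0000` (cut).

[1] closed run; points: 103.9917,80.5529 189.9147,80.5529 189.9147,104.7903 103.9917,104.7903

[2] closed run; points: 134.1026,81.1707 127.0717,59.5317 108.6644,46.1580 85.9118,46.1580 67.5045,59.5317 60.4736,81.1707 67.5045,102.8097 85.9118,116.1834 108.6644,116.1834 127.0717,102.8097

[3] open run; points: 84.4706,79.6572 10.1815,106.6849

[4] open run; points: 6.0642,125.9326 28.9337,16.5936 116.0157,64.8425

<svg xmlns="http://www.w3.org/2000/svg" width="195.5075mm" height="148.0774mm" viewBox="0 0 195.5075 148.0774">
  <polygon points="103.9917,80.5529 189.9147,80.5529 189.9147,104.7903 103.9917,104.7903" fill="none" stroke="#ff0000"/>
  <polygon points="134.1026,81.1707 127.0717,59.5317 108.6644,46.1580 85.9118,46.1580 67.5045,59.5317 60.4736,81.1707 67.5045,102.8097 85.9118,116.1834 108.6644,116.1834 127.0717,102.8097" fill="none" stroke="#ff0000"/>
  <polyline points="84.4706,79.6572 10.1815,106.6849" fill="none" stroke="#ff0000"/>
  <polyline points="6.0642,125.9326 28.9337,16.5936 116.0157,64.8425" fill="none" stroke="#ff0000"/>
</svg>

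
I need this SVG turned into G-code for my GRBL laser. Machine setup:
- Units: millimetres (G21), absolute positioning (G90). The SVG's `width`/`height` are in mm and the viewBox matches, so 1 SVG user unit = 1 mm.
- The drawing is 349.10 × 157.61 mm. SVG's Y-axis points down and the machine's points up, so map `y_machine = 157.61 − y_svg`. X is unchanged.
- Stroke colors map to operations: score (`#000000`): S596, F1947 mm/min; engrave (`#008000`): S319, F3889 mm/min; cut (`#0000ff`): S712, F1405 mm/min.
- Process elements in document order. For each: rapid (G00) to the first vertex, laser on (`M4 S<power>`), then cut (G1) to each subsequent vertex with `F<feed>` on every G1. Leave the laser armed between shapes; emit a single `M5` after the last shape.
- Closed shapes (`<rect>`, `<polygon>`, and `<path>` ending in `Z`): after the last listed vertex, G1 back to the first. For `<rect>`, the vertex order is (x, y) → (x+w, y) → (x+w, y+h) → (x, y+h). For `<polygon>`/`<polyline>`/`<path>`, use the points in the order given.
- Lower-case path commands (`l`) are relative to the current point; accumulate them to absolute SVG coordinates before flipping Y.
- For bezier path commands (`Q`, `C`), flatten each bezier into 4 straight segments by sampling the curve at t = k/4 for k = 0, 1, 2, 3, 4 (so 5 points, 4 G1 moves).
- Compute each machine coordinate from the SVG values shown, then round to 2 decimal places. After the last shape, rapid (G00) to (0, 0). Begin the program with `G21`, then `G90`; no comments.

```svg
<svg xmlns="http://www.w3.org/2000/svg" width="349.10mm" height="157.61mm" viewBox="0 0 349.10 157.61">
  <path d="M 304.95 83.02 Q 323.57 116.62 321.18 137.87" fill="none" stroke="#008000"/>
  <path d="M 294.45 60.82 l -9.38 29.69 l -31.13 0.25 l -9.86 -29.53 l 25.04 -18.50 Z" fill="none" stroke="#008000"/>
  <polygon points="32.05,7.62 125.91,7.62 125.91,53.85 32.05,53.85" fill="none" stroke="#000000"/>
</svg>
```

G21
G90
G00 X304.95 Y74.59
M4 S319
G1 X312.95 Y58.56 F3889
G1 X318.32 Y44.08 F3889
G1 X321.06 Y31.14 F3889
G1 X321.18 Y19.74 F3889
G00 X294.45 Y96.79
M4 S319
G1 X285.07 Y67.10 F3889
G1 X253.94 Y66.85 F3889
G1 X244.08 Y96.38 F3889
G1 X269.12 Y114.88 F3889
G1 X294.45 Y96.79 F3889
G00 X32.05 Y149.99
M4 S596
G1 X125.91 Y149.99 F1947
G1 X125.91 Y103.76 F1947
G1 X32.05 Y103.76 F1947
G1 X32.05 Y149.99 F1947
M5
G00 X0.00 Y0.00

Since the viewBox matches the mm dimensions, user units are millimetres directly. The only transform is the Y-flip y_m = 157.61 − y_svg.

Shape 1 is a quadratic bezier drawn with `<path>`. Its stroke #008000 means engrave at S319, F3889. After flipping Y the toolpath is (304.95,74.59) → (312.95,58.56) → (318.32,44.08) → (321.06,31.14) → (321.18,19.74).

Shape 2 is a regular polygon drawn with `<path>`. Its stroke #008000 means engrave at S319, F3889. After flipping Y the toolpath is (294.45,96.79) → (285.07,67.10) → (253.94,66.85) → (244.08,96.38) → (269.12,114.88) → (294.45,96.79), returning to the start.

Shape 3 is a rectangle drawn with `<polygon>`. Its stroke #000000 means score at S596, F1947. After flipping Y the toolpath is (32.05,149.99) → (125.91,149.99) → (125.91,103.76) → (32.05,103.76) → (32.05,149.99), returning to the start.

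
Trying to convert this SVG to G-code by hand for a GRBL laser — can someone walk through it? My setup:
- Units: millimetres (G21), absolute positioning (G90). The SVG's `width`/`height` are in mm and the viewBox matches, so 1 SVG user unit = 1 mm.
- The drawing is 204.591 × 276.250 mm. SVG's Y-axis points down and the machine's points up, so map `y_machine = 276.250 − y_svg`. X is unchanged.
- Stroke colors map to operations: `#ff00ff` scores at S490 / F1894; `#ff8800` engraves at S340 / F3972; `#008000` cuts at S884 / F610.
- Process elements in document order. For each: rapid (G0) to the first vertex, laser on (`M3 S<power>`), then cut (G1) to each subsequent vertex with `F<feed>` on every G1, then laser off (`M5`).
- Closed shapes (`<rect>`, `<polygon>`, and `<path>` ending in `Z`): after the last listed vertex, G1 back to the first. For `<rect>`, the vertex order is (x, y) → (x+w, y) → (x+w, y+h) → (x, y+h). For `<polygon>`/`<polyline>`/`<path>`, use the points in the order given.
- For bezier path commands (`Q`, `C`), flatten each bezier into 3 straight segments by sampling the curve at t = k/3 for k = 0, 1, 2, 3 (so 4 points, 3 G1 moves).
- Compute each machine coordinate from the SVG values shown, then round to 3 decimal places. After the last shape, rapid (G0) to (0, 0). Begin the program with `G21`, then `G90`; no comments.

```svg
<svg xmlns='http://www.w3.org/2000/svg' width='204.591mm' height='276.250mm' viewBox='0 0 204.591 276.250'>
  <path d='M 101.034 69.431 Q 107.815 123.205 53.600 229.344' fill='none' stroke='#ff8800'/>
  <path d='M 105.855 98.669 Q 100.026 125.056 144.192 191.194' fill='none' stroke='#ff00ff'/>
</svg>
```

G21
G90
G0 X101.034 Y206.819
M3 S340
G1 X98.777 Y165.151 F3972
G1 X82.966 Y111.847 F3972
G1 X53.600 Y46.906 F3972
M5
G0 X105.855 Y177.581
M3 S490
G1 X107.524 Y155.573 F1894
G1 X120.303 Y124.731 F1894
G1 X144.192 Y85.056 F1894
M5
G0 X0.000 Y0.000

1 u = 1 mm; y_m = 276.250 − y.

[1] `<path>` quadratic bezier, #ff8800→engrave S340 F3972: (101.034,206.819) → (98.777,165.151) → (82.966,111.847) → (53.600,46.906)

[2] `<path>` quadratic bezier, #ff00ff→score S490 F1894: (105.855,177.581) → (107.524,155.573) → (120.303,124.731) → (144.192,85.056)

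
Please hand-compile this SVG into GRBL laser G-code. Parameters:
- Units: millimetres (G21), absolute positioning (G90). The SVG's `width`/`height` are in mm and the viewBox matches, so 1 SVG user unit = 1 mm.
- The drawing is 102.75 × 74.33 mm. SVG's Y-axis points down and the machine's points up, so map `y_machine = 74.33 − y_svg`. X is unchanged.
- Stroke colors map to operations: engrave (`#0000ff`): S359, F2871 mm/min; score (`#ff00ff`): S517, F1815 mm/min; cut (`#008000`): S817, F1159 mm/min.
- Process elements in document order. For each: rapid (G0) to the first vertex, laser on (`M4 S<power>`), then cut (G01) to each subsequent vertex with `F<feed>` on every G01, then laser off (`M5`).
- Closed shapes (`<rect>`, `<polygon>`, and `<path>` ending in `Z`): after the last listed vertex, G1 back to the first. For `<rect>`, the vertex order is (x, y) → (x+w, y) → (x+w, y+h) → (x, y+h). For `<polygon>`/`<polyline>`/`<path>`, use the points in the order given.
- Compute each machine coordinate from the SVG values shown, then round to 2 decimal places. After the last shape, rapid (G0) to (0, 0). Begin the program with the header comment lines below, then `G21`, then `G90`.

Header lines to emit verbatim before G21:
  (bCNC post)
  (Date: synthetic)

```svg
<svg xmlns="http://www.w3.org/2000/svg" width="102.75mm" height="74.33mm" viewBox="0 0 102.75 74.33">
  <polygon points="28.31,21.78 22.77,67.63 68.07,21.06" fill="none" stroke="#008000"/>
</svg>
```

(bCNC post)
(Date: synthetic)
G21
G90
G0 X28.31 Y52.55
M4 S817
G01 X22.77 Y6.70 F1159
G01 X68.07 Y53.27 F1159
G01 X28.31 Y52.55 F1159
M5
G0 X0.00 Y0.00

1 u = 1 mm; y_m = 74.33 − y.

[1] `<polygon>` closed polygon, #008000→cut S817 F1159: (28.31,52.55) → (22.77,6.70) → (68.07,53.27) → (28.31,52.55) (closed)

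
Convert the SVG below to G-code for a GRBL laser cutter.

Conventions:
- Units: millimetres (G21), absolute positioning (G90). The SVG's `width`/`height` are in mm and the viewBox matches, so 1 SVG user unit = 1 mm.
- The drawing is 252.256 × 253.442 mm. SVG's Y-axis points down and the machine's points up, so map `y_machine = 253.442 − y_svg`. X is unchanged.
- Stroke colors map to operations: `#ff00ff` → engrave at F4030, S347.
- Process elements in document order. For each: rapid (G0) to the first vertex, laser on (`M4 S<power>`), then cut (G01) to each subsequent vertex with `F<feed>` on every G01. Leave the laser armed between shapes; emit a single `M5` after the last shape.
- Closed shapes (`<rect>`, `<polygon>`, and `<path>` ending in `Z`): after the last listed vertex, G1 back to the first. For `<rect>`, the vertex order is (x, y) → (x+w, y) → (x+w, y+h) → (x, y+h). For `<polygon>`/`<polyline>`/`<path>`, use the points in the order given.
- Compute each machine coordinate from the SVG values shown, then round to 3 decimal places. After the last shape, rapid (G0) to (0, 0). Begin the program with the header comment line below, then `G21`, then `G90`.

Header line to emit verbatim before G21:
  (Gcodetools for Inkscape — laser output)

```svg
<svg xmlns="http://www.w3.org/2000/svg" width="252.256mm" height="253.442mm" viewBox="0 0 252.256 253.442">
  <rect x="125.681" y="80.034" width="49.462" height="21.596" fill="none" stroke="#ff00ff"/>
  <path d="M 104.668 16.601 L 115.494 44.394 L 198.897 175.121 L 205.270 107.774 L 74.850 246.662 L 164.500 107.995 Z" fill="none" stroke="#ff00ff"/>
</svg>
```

Since the viewBox matches the mm dimensions, user units are millimetres directly. The only transform is the Y-flip y_m = 253.442 − y_svg.

Shape 1 is a rectangle drawn with `<rect>`. Its stroke #ff00ff means engrave at S347, F4030. After flipping Y the toolpath is (125.681,173.408) → (175.143,173.408) → (175.143,151.812) → (125.681,151.812) → (125.681,173.408), returning to the start.

Shape 2 is a closed polygon drawn with `<path>`. Its stroke #ff00ff means engrave at S347, F4030. After flipping Y the toolpath is (104.668,236.841) → (115.494,209.048) → (198.897,78.321) → (205.270,145.668) → (74.850,6.780) → (164.500,145.447) → (104.668,236.841), returning to the start.

(Gcodetools for Inkscape — laser output)
G21
G90
G0 X125.681 Y173.408
M4 S347
G01 X175.143 Y173.408 F4030
G01 X175.143 Y151.812 F4030
G01 X125.681 Y151.812 F4030
G01 X125.681 Y173.408 F4030
G0 X104.668 Y236.841
M4 S347
G01 X115.494 Y209.048 F4030
G01 X198.897 Y78.321 F4030
G01 X205.270 Y145.668 F4030
G01 X74.850 Y6.780 F4030
G01 X164.500 Y145.447 F4030
G01 X104.668 Y236.841 F4030
M5
G0 X0.000 Y0.000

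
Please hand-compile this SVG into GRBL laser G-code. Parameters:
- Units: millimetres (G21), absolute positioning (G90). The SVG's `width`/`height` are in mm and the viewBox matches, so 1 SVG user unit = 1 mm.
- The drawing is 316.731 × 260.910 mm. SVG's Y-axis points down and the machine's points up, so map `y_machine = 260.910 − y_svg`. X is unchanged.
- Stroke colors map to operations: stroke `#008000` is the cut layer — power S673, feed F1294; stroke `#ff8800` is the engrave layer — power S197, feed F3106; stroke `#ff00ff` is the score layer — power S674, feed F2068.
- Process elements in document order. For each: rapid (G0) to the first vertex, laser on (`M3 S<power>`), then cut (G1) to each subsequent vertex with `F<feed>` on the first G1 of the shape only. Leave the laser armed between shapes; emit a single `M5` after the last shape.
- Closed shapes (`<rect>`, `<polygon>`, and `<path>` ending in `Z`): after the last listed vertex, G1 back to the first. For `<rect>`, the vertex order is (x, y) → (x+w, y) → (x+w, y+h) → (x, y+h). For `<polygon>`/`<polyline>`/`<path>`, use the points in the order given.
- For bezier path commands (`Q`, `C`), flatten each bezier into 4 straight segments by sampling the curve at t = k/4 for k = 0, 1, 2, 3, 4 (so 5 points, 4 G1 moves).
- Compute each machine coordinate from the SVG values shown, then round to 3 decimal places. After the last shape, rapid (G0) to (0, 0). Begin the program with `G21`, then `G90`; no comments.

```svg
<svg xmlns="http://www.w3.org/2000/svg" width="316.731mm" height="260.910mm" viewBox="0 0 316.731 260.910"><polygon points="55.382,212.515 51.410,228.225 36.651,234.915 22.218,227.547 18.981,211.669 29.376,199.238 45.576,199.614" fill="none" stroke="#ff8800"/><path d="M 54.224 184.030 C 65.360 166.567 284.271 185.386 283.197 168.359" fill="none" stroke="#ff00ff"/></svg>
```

G21
G90
G0 X55.382 Y48.395
M3 S197
G1 X51.410 Y32.685 F3106
G1 X36.651 Y25.995
G1 X22.218 Y33.363
G1 X18.981 Y49.241
G1 X29.376 Y61.672
G1 X45.576 Y61.296
G1 X55.382 Y48.395
G0 X54.224 Y76.880
M3 S674
G1 X94.850 Y84.301 F2068
G1 X173.289 Y84.879
G1 X249.439 Y85.375
G1 X283.197 Y92.551
M5
G0 X0.000 Y0.000

Since the viewBox matches the mm dimensions, user units are millimetres directly. The only transform is the Y-flip y_m = 260.910 − y_svg.

Shape 1 is a regular polygon drawn with `<polygon>`. Its stroke #ff8800 means engrave at S197, F3106. After flipping Y the toolpath is (55.382,48.395) → (51.410,32.685) → (36.651,25.995) → (22.218,33.363) → (18.981,49.241) → (29.376,61.672) → (45.576,61.296) → (55.382,48.395), returning to the start.

Shape 2 is a cubic bezier drawn with `<path>`. Its stroke #ff00ff means score at S674, F2068. After flipping Y the toolpath is (54.224,76.880) → (94.850,84.301) → (173.289,84.879) → (249.439,85.375) → (283.197,92.551).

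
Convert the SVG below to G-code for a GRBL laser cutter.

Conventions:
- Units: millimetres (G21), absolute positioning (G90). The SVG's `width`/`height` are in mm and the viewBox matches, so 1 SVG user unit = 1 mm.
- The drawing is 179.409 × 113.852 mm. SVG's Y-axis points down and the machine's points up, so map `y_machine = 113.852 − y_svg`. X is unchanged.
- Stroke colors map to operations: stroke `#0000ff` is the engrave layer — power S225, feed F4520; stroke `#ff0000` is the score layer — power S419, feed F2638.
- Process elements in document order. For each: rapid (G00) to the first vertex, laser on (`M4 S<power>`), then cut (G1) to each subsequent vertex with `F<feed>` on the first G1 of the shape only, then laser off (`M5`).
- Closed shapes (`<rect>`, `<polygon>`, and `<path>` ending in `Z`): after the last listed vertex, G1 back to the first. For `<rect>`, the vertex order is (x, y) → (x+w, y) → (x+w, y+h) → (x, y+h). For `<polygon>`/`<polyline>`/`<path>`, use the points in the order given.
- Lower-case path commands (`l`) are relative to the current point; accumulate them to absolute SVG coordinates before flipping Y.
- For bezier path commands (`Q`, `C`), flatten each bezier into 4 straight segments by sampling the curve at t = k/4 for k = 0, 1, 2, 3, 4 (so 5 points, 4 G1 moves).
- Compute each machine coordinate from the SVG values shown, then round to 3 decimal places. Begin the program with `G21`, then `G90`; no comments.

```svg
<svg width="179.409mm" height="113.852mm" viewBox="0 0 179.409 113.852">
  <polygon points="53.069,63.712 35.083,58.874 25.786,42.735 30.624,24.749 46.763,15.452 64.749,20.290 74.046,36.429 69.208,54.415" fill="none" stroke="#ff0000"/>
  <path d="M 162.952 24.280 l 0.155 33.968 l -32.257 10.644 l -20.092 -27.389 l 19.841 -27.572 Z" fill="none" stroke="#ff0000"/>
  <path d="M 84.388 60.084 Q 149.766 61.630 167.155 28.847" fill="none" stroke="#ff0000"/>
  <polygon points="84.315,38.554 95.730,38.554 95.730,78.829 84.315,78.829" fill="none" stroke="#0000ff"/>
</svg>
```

1 u = 1 mm; y_m = 113.852 − y.

[1] `<polygon>` regular polygon, #ff0000→score S419 F2638: (53.069,50.140) → (35.083,54.978) → (25.786,71.117) → (30.624,89.103) → (46.763,98.400) → (64.749,93.562) → (74.046,77.423) → (69.208,59.437) → (53.069,50.140) (closed)

[2] `<path>` regular polygon, #ff0000→score S419 F2638: (162.952,89.572) → (163.107,55.604) → (130.850,44.960) → (110.758,72.349) → (130.599,99.921) → (162.952,89.572) (closed)

[3] `<path>` quadratic bezier, #ff0000→score S419 F2638: (84.388,53.768) → (114.078,55.141) → (137.769,60.804) → (155.461,70.759) → (167.155,85.005)

[4] `<polygon>` rectangle, #0000ff→engrave S225 F4520: (84.315,75.298) → (95.730,75.298) → (95.730,35.023) → (84.315,35.023) → (84.315,75.298) (closed)

G21
G90
G00 X53.069 Y50.140
M4 S419
G1 X35.083 Y54.978 F2638
G1 X25.786 Y71.117
G1 X30.624 Y89.103
G1 X46.763 Y98.400
G1 X64.749 Y93.562
G1 X74.046 Y77.423
G1 X69.208 Y59.437
G1 X53.069 Y50.140
M5
G00 X162.952 Y89.572
M4 S419
G1 X163.107 Y55.604 F2638
G1 X130.850 Y44.960
G1 X110.758 Y72.349
G1 X130.599 Y99.921
G1 X162.952 Y89.572
M5
G00 X84.388 Y53.768
M4 S419
G1 X114.078 Y55.141 F2638
G1 X137.769 Y60.804
G1 X155.461 Y70.759
G1 X167.155 Y85.005
M5
G00 X84.315 Y75.298
M4 S225
G1 X95.730 Y75.298 F4520
G1 X95.730 Y35.023
G1 X84.315 Y35.023
G1 X84.315 Y75.298
M5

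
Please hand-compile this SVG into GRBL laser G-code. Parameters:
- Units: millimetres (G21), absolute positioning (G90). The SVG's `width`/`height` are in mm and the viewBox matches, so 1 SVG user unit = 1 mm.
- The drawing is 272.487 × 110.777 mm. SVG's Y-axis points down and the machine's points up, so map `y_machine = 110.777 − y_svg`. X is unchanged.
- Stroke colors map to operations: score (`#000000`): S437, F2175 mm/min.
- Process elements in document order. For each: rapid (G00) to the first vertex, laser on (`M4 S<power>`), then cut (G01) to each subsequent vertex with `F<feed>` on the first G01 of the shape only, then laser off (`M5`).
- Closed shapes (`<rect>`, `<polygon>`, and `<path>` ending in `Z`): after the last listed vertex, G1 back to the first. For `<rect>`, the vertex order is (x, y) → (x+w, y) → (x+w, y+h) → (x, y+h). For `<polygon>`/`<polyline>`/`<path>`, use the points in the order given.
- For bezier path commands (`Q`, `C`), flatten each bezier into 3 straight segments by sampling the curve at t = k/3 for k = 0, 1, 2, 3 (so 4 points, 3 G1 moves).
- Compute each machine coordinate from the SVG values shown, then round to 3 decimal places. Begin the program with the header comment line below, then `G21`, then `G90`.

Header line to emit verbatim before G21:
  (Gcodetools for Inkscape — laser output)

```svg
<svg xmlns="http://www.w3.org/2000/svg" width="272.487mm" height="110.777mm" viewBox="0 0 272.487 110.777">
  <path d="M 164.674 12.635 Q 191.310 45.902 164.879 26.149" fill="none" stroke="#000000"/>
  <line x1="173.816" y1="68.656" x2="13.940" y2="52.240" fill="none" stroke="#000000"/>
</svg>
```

(Gcodetools for Inkscape — laser output)
G21
G90
G00 X164.674 Y98.142
M4 S437
G01 X176.535 Y81.855 F2175
G01 X176.603 Y77.350
G01 X164.879 Y84.628
M5
G00 X173.816 Y42.121
M4 S437
G01 X13.940 Y58.537 F2175
M5

1 u = 1 mm; y_m = 110.777 − y.

[1] `<path>` quadratic bezier, #000000→score S437 F2175: (164.674,98.142) → (176.535,81.855) → (176.603,77.350) → (164.879,84.628)

[2] `<line>` line segment, #000000→score S437 F2175: (173.816,42.121) → (13.940,58.537)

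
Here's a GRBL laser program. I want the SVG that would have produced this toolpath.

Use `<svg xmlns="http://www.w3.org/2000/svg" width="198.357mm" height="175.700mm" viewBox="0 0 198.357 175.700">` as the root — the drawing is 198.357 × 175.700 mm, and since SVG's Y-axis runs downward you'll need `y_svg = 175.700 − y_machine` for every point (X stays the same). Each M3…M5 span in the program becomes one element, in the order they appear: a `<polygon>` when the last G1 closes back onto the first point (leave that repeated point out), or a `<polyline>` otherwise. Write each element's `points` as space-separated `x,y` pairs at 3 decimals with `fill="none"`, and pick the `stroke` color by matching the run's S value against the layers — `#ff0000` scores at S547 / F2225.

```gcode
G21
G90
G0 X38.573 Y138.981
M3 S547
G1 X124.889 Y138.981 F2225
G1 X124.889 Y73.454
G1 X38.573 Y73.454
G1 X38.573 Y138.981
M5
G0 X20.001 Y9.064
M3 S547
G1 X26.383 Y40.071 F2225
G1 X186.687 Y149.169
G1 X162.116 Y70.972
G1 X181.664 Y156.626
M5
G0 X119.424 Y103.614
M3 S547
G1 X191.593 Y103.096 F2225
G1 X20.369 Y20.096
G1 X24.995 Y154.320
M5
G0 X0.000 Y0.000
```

<svg xmlns="http://www.w3.org/2000/svg" width="198.357mm" height="175.700mm" viewBox="0 0 198.357 175.700">
  <polygon points="38.573,36.719 124.889,36.719 124.889,102.246 38.573,102.246" fill="none" stroke="#ff0000"/>
  <polyline points="20.001,166.636 26.383,135.629 186.687,26.531 162.116,104.728 181.664,19.074" fill="none" stroke="#ff0000"/>
  <polyline points="119.424,72.086 191.593,72.604 20.369,155.604 24.995,21.380" fill="none" stroke="#ff0000"/>
</svg>

Machine Y-up, SVG Y-down with viewBox height 175.700, so y_svg = 175.700 − y_machine; X carries over. Every run uses S547, so all elements get stroke `#ff0000` (score).

Run 1: The run returns to its start, so emit a `<polygon>` with points (Y-flipped): 38.573,36.719 124.889,36.719 124.889,102.246 38.573,102.246.

Run 2: The run is open, so emit a `<polyline>` with points (Y-flipped): 20.001,166.636 26.383,135.629 186.687,26.531 162.116,104.728 181.664,19.074.

Run 3: The run is open, so emit a `<polyline>` with points (Y-flipped): 119.424,72.086 191.593,72.604 20.369,155.604 24.995,21.380.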